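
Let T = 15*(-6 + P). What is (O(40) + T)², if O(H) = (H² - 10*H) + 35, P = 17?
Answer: 1960000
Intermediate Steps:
O(H) = 35 + H² - 10*H
T = 165 (T = 15*(-6 + 17) = 15*11 = 165)
(O(40) + T)² = ((35 + 40² - 10*40) + 165)² = ((35 + 1600 - 400) + 165)² = (1235 + 165)² = 1400² = 1960000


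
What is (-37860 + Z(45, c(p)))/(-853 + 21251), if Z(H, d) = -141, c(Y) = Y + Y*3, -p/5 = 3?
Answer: -38001/20398 ≈ -1.8630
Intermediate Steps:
p = -15 (p = -5*3 = -15)
c(Y) = 4*Y (c(Y) = Y + 3*Y = 4*Y)
(-37860 + Z(45, c(p)))/(-853 + 21251) = (-37860 - 141)/(-853 + 21251) = -38001/20398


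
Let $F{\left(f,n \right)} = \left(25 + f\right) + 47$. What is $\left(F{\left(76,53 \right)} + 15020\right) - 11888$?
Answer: $3280$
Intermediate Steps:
$F{\left(f,n \right)} = 72 + f$
$\left(F{\left(76,53 \right)} + 15020\right) - 11888 = \left(\left(72 + 76\right) + 15020\right) - 11888 = \left(148 + 15020\right) - 11888 = 15168 - 11888 = 3280$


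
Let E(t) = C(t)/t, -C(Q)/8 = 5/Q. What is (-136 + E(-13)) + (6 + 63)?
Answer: -11363/169 ≈ -67.237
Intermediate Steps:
C(Q) = -40/Q
E(t) = -40/t² (E(t) = (-40/t)/t = -40/t²)
(-136 + E(-13)) + (6 + 63) = (-136 - 40/(-13)²) + (6 + 63) = (-136 - 40*1/169) + 69 = (-136 - 40/169) + 69 = -23024/169 + 69 = -11363/169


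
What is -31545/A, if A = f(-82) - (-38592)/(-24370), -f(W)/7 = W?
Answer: -384375825/6974894 ≈ -55.108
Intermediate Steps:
f(W) = -7*W
A = 6974894/12185 (A = -7*(-82) - (-38592)/(-24370) = 574 - (-38592)*(-1)/24370 = 574 - 1*19296/12185 = 574 - 19296/12185 = 6974894/12185 ≈ 572.42)
-31545/A = -31545/6974894/12185 = -31545*12185/6974894 = -384375825/6974894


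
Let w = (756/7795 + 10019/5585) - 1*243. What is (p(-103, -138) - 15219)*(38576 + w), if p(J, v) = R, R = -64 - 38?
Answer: -5113881223911828/8707015 ≈ -5.8733e+8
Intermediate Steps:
R = -102
p(J, v) = -102
w = -2099340572/8707015 (w = (756*(1/7795) + 10019*(1/5585)) - 243 = (756/7795 + 10019/5585) - 243 = 16464073/8707015 - 243 = -2099340572/8707015 ≈ -241.11)
(p(-103, -138) - 15219)*(38576 + w) = (-102 - 15219)*(38576 - 2099340572/8707015) = -15321*333782470068/8707015 = -5113881223911828/8707015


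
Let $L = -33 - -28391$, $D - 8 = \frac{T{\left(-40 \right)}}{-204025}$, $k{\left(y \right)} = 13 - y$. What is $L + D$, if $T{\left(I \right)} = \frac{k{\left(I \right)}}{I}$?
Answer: $\frac{231494926053}{8161000} \approx 28366.0$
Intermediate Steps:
$T{\left(I \right)} = \frac{13 - I}{I}$
$D = \frac{65288053}{8161000}$ ($D = 8 + \frac{\frac{1}{-40} \left(13 - -40\right)}{-204025} = 8 + - \frac{13 + 40}{40} \left(- \frac{1}{204025}\right) = 8 + \left(- \frac{1}{40}\right) 53 \left(- \frac{1}{204025}\right) = 8 - - \frac{53}{8161000} = 8 + \frac{53}{8161000} = \frac{65288053}{8161000} \approx 8.0$)
$L = 28358$ ($L = -33 + 28391 = 28358$)
$L + D = 28358 + \frac{65288053}{8161000} = \frac{231494926053}{8161000}$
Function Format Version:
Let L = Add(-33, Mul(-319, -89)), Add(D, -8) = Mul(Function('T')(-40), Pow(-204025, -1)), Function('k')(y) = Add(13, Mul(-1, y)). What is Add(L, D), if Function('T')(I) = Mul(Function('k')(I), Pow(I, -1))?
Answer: Rational(231494926053, 8161000) ≈ 28366.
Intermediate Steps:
Function('T')(I) = Mul(Pow(I, -1), Add(13, Mul(-1, I))) (Function('T')(I) = Mul(Add(13, Mul(-1, I)), Pow(I, -1)) = Mul(Pow(I, -1), Add(13, Mul(-1, I))))
D = Rational(65288053, 8161000) (D = Add(8, Mul(Mul(Pow(-40, -1), Add(13, Mul(-1, -40))), Pow(-204025, -1))) = Add(8, Mul(Mul(Rational(-1, 40), Add(13, 40)), Rational(-1, 204025))) = Add(8, Mul(Mul(Rational(-1, 40), 53), Rational(-1, 204025))) = Add(8, Mul(Rational(-53, 40), Rational(-1, 204025))) = Add(8, Rational(53, 8161000)) = Rational(65288053, 8161000) ≈ 8.0000)
L = 28358 (L = Add(-33, 28391) = 28358)
Add(L, D) = Add(28358, Rational(65288053, 8161000)) = Rational(231494926053, 8161000)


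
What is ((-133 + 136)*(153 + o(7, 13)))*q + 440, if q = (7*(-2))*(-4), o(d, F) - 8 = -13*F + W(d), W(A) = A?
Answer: 272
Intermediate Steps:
o(d, F) = 8 + d - 13*F (o(d, F) = 8 + (-13*F + d) = 8 + (d - 13*F) = 8 + d - 13*F)
q = 56 (q = -14*(-4) = 56)
((-133 + 136)*(153 + o(7, 13)))*q + 440 = ((-133 + 136)*(153 + (8 + 7 - 13*13)))*56 + 440 = (3*(153 + (8 + 7 - 169)))*56 + 440 = (3*(153 - 154))*56 + 440 = (3*(-1))*56 + 440 = -3*56 + 440 = -168 + 440 = 272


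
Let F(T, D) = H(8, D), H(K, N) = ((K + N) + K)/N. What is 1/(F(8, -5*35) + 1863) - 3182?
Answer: -1037917313/326184 ≈ -3182.0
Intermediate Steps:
H(K, N) = (N + 2*K)/N
F(T, D) = (16 + D)/D (F(T, D) = (D + 2*8)/D = (D + 16)/D = (16 + D)/D)
1/(F(8, -5*35) + 1863) - 3182 = 1/((16 - 5*35)/((-5*35)) + 1863) - 3182 = 1/((16 - 175)/(-175) + 1863) - 3182 = 1/(-1/175*(-159) + 1863) - 3182 = 1/(159/175 + 1863) - 3182 = 1/(326184/175) - 3182 = 175/326184 - 3182 = -1037917313/326184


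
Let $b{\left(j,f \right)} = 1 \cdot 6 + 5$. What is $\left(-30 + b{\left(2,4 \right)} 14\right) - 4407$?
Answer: $-4283$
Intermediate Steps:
$b{\left(j,f \right)} = 11$ ($b{\left(j,f \right)} = 6 + 5 = 11$)
$\left(-30 + b{\left(2,4 \right)} 14\right) - 4407 = \left(-30 + 11 \cdot 14\right) - 4407 = \left(-30 + 154\right) - 4407 = 124 - 4407 = -4283$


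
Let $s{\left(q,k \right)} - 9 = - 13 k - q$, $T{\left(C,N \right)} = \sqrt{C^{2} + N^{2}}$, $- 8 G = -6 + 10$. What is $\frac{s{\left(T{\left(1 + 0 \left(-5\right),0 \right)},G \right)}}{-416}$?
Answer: $- \frac{29}{832} \approx -0.034856$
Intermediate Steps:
$G = - \frac{1}{2}$ ($G = - \frac{-6 + 10}{8} = \left(- \frac{1}{8}\right) 4 = - \frac{1}{2} \approx -0.5$)
$s{\left(q,k \right)} = 9 - q - 13 k$ ($s{\left(q,k \right)} = 9 - \left(q + 13 k\right) = 9 - q - 13 k$)
$\frac{s{\left(T{\left(1 + 0 \left(-5\right),0 \right)},G \right)}}{-416} = \frac{9 - \sqrt{\left(1 + 0 \left(-5\right)\right)^{2} + 0^{2}} - - \frac{13}{2}}{-416} = \left(9 - \sqrt{\left(1 + 0\right)^{2} + 0} + \frac{13}{2}\right) \left(- \frac{1}{416}\right) = \left(9 - \sqrt{1^{2} + 0} + \frac{13}{2}\right) \left(- \frac{1}{416}\right) = \left(9 - \sqrt{1 + 0} + \frac{13}{2}\right) \left(- \frac{1}{416}\right) = \left(9 - \sqrt{1} + \frac{13}{2}\right) \left(- \frac{1}{416}\right) = \left(9 - 1 + \frac{13}{2}\right) \left(- \frac{1}{416}\right) = \frac{29}{2} \left(- \frac{1}{416}\right) = - \frac{29}{832}$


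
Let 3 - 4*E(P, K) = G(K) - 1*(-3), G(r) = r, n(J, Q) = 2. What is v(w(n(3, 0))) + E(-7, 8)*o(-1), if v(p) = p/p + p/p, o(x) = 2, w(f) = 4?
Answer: -2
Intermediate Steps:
E(P, K) = -K/4 (E(P, K) = ¾ - (K - 1*(-3))/4 = ¾ - (K + 3)/4 = ¾ - (3 + K)/4 = ¾ + (-¾ - K/4) = -K/4)
v(p) = 2 (v(p) = 1 + 1 = 2)
v(w(n(3, 0))) + E(-7, 8)*o(-1) = 2 - ¼*8*2 = 2 - 2*2 = 2 - 4 = -2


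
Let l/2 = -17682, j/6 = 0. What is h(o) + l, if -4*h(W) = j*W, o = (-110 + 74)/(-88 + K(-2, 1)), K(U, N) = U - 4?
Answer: -35364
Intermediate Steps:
j = 0 (j = 6*0 = 0)
l = -35364 (l = 2*(-17682) = -35364)
K(U, N) = -4 + U
o = 18/47 (o = (-110 + 74)/(-88 + (-4 - 2)) = -36/(-88 - 6) = -36/(-94) = -36*(-1/94) = 18/47 ≈ 0.38298)
h(W) = 0 (h(W) = -0*W = -¼*0 = 0)
h(o) + l = 0 - 35364 = -35364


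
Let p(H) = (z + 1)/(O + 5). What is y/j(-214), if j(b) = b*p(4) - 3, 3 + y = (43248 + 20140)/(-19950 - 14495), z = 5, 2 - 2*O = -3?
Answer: 166723/6000319 ≈ 0.027786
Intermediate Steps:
O = 5/2 (O = 1 - ½*(-3) = 1 + 3/2 = 5/2 ≈ 2.5000)
y = -166723/34445 (y = -3 + (43248 + 20140)/(-19950 - 14495) = -3 + 63388/(-34445) = -3 + 63388*(-1/34445) = -3 - 63388/34445 = -166723/34445 ≈ -4.8403)
p(H) = ⅘ (p(H) = (5 + 1)/(5/2 + 5) = 6/(15/2) = 6*(2/15) = ⅘)
j(b) = -3 + 4*b/5 (j(b) = b*(⅘) - 3 = 4*b/5 - 3 = -3 + 4*b/5)
y/j(-214) = -166723/(34445*(-3 + (⅘)*(-214))) = -166723/(34445*(-3 - 856/5)) = -166723/(34445*(-871/5)) = -166723/34445*(-5/871) = 166723/6000319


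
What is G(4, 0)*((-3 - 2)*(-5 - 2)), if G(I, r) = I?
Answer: 140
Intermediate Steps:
G(4, 0)*((-3 - 2)*(-5 - 2)) = 4*((-3 - 2)*(-5 - 2)) = 4*(-5*(-7)) = 4*35 = 140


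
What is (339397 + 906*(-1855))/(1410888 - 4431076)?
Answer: 1341233/3020188 ≈ 0.44409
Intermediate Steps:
(339397 + 906*(-1855))/(1410888 - 4431076) = (339397 - 1680630)/(-3020188) = -1341233*(-1/3020188) = 1341233/3020188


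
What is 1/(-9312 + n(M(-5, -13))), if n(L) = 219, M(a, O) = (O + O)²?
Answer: -1/9093 ≈ -0.00010997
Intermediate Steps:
M(a, O) = 4*O² (M(a, O) = (2*O)² = 4*O²)
1/(-9312 + n(M(-5, -13))) = 1/(-9312 + 219) = 1/(-9093) = -1/9093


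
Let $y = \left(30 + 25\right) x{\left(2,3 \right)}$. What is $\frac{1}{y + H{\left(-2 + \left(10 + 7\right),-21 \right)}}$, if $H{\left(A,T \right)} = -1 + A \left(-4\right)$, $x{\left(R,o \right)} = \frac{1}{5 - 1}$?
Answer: $- \frac{4}{189} \approx -0.021164$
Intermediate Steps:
$x{\left(R,o \right)} = \frac{1}{4}$
$H{\left(A,T \right)} = -1 - 4 A$
$y = \frac{55}{4}$ ($y = \left(30 + 25\right) \frac{1}{4} = 55 \cdot \frac{1}{4} = \frac{55}{4} \approx 13.75$)
$\frac{1}{y + H{\left(-2 + \left(10 + 7\right),-21 \right)}} = \frac{1}{\frac{55}{4} - \left(1 + 4 \left(-2 + \left(10 + 7\right)\right)\right)} = \frac{1}{\frac{55}{4} - \left(1 + 4 \left(-2 + 17\right)\right)} = \frac{1}{\frac{55}{4} - 61} = \frac{1}{- \frac{189}{4}} = - \frac{4}{189}$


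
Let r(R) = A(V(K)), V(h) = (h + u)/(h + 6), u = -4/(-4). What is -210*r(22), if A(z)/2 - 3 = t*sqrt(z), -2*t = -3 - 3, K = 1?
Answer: -1260 - 180*sqrt(14) ≈ -1933.5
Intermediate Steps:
u = 1 (u = -4*(-1/4) = 1)
t = 3 (t = -(-3 - 3)/2 = -1/2*(-6) = 3)
V(h) = (1 + h)/(6 + h) (V(h) = (h + 1)/(h + 6) = (1 + h)/(6 + h))
A(z) = 6 + 6*sqrt(z) (A(z) = 6 + 2*(3*sqrt(z)) = 6 + 6*sqrt(z))
r(R) = 6 + 6*sqrt(14)/7 (r(R) = 6 + 6*sqrt((1 + 1)/(6 + 1)) = 6 + 6*sqrt(2/7) = 6 + 6*(sqrt(14)/7) = 6 + 6*sqrt(14)/7)
-210*r(22) = -210*(6 + 6*sqrt(14)/7) = -1260 - 180*sqrt(14)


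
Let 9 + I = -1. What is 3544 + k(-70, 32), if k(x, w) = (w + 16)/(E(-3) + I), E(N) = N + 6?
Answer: 24760/7 ≈ 3537.1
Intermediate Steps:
E(N) = 6 + N
I = -10 (I = -9 - 1 = -10)
k(x, w) = -16/7 - w/7 (k(x, w) = (w + 16)/((6 - 3) - 10) = (16 + w)/(3 - 10) = (16 + w)/(-7) = (16 + w)*(-⅐) = -16/7 - w/7)
3544 + k(-70, 32) = 3544 + (-16/7 - ⅐*32) = 3544 + (-16/7 - 32/7) = 3544 - 48/7 = 24760/7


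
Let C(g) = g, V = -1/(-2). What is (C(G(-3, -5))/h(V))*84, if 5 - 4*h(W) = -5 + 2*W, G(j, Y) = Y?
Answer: -560/3 ≈ -186.67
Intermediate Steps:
V = ½ (V = -1*(-½) = ½ ≈ 0.50000)
h(W) = 5/2 - W/2 (h(W) = 5/4 - (-5 + 2*W)/4 = 5/4 + (5/4 - W/2) = 5/2 - W/2)
(C(G(-3, -5))/h(V))*84 = -5/(5/2 - ½*½)*84 = -5/(5/2 - ¼)*84 = -5/9/4*84 = -5*4/9*84 = -20/9*84 = -560/3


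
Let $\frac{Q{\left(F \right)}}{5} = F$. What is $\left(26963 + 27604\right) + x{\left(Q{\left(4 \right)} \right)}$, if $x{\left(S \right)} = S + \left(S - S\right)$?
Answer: $54587$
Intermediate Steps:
$Q{\left(F \right)} = 5 F$
$x{\left(S \right)} = S$ ($x{\left(S \right)} = S + 0 = S$)
$\left(26963 + 27604\right) + x{\left(Q{\left(4 \right)} \right)} = \left(26963 + 27604\right) + 5 \cdot 4 = 54567 + 20 = 54587$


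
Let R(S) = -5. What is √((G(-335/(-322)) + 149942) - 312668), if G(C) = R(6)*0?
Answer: I*√162726 ≈ 403.39*I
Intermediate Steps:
G(C) = 0 (G(C) = -5*0 = 0)
√((G(-335/(-322)) + 149942) - 312668) = √((0 + 149942) - 312668) = √(149942 - 312668) = √(-162726) = I*√162726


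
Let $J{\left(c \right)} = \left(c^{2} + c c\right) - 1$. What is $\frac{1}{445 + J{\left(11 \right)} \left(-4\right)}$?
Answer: $- \frac{1}{519} \approx -0.0019268$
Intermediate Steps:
$J{\left(c \right)} = -1 + 2 c^{2}$ ($J{\left(c \right)} = \left(c^{2} + c^{2}\right) - 1 = 2 c^{2} - 1 = -1 + 2 c^{2}$)
$\frac{1}{445 + J{\left(11 \right)} \left(-4\right)} = \frac{1}{445 + \left(-1 + 2 \cdot 11^{2}\right) \left(-4\right)} = \frac{1}{445 + \left(-1 + 2 \cdot 121\right) \left(-4\right)} = \frac{1}{445 + \left(-1 + 242\right) \left(-4\right)} = \frac{1}{445 + 241 \left(-4\right)} = \frac{1}{445 - 964} = \frac{1}{-519} = - \frac{1}{519}$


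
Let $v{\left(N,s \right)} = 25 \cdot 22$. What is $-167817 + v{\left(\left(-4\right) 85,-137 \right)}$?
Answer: $-167267$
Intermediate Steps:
$v{\left(N,s \right)} = 550$
$-167817 + v{\left(\left(-4\right) 85,-137 \right)} = -167817 + 550 = -167267$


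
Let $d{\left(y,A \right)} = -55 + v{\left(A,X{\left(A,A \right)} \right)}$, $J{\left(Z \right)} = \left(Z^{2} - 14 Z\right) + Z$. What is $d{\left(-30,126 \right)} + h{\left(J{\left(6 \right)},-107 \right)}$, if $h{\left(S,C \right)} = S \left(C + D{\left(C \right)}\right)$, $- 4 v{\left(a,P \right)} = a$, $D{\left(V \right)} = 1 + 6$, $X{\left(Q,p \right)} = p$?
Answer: $\frac{8227}{2} \approx 4113.5$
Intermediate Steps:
$D{\left(V \right)} = 7$
$v{\left(a,P \right)} = - \frac{a}{4}$
$J{\left(Z \right)} = Z^{2} - 13 Z$
$d{\left(y,A \right)} = -55 - \frac{A}{4}$
$h{\left(S,C \right)} = S \left(7 + C\right)$ ($h{\left(S,C \right)} = S \left(C + 7\right) = S \left(7 + C\right)$)
$d{\left(-30,126 \right)} + h{\left(J{\left(6 \right)},-107 \right)} = \left(-55 - \frac{63}{2}\right) + 6 \left(-13 + 6\right) \left(7 - 107\right) = \left(-55 - \frac{63}{2}\right) + 6 \left(-7\right) \left(-100\right) = - \frac{173}{2} - -4200 = - \frac{173}{2} + 4200 = \frac{8227}{2}$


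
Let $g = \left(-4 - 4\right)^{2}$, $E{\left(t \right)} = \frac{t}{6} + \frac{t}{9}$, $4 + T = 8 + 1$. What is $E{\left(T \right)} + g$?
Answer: $\frac{1177}{18} \approx 65.389$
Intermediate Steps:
$T = 5$ ($T = -4 + \left(8 + 1\right) = -4 + 9 = 5$)
$E{\left(t \right)} = \frac{5 t}{18}$ ($E{\left(t \right)} = t \frac{1}{6} + t \frac{1}{9} = \frac{t}{6} + \frac{t}{9} = \frac{5 t}{18}$)
$g = 64$ ($g = \left(-8\right)^{2} = 64$)
$E{\left(T \right)} + g = \frac{5}{18} \cdot 5 + 64 = \frac{25}{18} + 64 = \frac{1177}{18}$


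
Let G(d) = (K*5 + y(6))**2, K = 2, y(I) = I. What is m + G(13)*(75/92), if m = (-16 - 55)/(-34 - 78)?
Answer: 539233/2576 ≈ 209.33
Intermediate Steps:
G(d) = 256 (G(d) = (2*5 + 6)**2 = (10 + 6)**2 = 16**2 = 256)
m = 71/112 (m = -71/(-112) = -71*(-1/112) = 71/112 ≈ 0.63393)
m + G(13)*(75/92) = 71/112 + 256*(75/92) = 71/112 + 4800/23 = 539233/2576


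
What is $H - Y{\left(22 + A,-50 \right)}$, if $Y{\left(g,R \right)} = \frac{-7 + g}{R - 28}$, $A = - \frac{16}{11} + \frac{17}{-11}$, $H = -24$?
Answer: $- \frac{310}{13} \approx -23.846$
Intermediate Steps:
$A = -3$ ($A = \left(-16\right) \frac{1}{11} + 17 \left(- \frac{1}{11}\right) = - \frac{16}{11} - \frac{17}{11} = -3$)
$Y{\left(g,R \right)} = \frac{-7 + g}{-28 + R}$
$H - Y{\left(22 + A,-50 \right)} = -24 - \frac{-7 + \left(22 - 3\right)}{-28 - 50} = -24 - \frac{-7 + 19}{-78} = -24 - \left(- \frac{1}{78}\right) 12 = -24 - - \frac{2}{13} = -24 + \frac{2}{13} = - \frac{310}{13}$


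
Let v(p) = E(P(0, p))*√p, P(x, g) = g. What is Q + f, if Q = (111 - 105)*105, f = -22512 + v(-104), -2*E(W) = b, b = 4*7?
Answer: -21882 - 28*I*√26 ≈ -21882.0 - 142.77*I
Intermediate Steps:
b = 28
E(W) = -14 (E(W) = -½*28 = -14)
v(p) = -14*√p
f = -22512 - 28*I*√26 ≈ -22512.0 - 142.77*I
Q = 630 (Q = 6*105 = 630)
Q + f = 630 + (-22512 - 28*I*√26) = -21882 - 28*I*√26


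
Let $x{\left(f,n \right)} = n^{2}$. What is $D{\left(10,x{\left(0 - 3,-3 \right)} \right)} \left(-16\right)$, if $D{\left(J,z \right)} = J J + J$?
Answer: $-1760$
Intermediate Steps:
$D{\left(J,z \right)} = J + J^{2}$ ($D{\left(J,z \right)} = J^{2} + J = J + J^{2}$)
$D{\left(10,x{\left(0 - 3,-3 \right)} \right)} \left(-16\right) = 10 \left(1 + 10\right) \left(-16\right) = 10 \cdot 11 \left(-16\right) = 110 \left(-16\right) = -1760$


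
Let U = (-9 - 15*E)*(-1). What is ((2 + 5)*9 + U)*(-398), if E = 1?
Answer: -34626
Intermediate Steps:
U = 24 (U = (-9 - 15)*(-1) = -24*(-1) = 24)
((2 + 5)*9 + U)*(-398) = ((2 + 5)*9 + 24)*(-398) = (7*9 + 24)*(-398) = (63 + 24)*(-398) = 87*(-398) = -34626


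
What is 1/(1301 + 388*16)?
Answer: 1/7509 ≈ 0.00013317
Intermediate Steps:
1/(1301 + 388*16) = 1/(1301 + 6208) = 1/7509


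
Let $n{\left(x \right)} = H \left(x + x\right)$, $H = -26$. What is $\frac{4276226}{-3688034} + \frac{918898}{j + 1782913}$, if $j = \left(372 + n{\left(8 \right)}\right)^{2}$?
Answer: $- \frac{2121745316671}{3291291898433} \approx -0.64465$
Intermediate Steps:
$n{\left(x \right)} = - 52 x$ ($n{\left(x \right)} = - 26 \left(x + x\right) = - 26 \cdot 2 x = - 52 x$)
$j = 1936$ ($j = \left(372 - 416\right)^{2} = \left(-44\right)^{2} = 1936$)
$\frac{4276226}{-3688034} + \frac{918898}{j + 1782913} = \frac{4276226}{-3688034} + \frac{918898}{1936 + 1782913} = 4276226 \left(- \frac{1}{3688034}\right) + \frac{918898}{1784849} = - \frac{2138113}{1844017} + 918898 \cdot \frac{1}{1784849} = - \frac{2138113}{1844017} + \frac{918898}{1784849} = - \frac{2121745316671}{3291291898433}$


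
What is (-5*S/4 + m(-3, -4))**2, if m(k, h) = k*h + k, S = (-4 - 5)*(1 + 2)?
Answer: 29241/16 ≈ 1827.6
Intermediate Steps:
S = -27 (S = -9*3 = -27)
m(k, h) = k + h*k (m(k, h) = h*k + k = k + h*k)
(-5*S/4 + m(-3, -4))**2 = (-5*(-27)/4 - 3*(1 - 4))**2 = (135*(1/4) - 3*(-3))**2 = (135/4 + 9)**2 = (171/4)**2 = 29241/16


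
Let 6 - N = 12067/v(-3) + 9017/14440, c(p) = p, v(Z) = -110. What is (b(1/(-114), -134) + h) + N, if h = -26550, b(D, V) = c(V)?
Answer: -383655269/14440 ≈ -26569.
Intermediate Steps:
b(D, V) = V
N = 1661691/14440 (N = 6 - (12067/(-110) + 9017/14440) = 6 - (12067*(-1/110) + 9017*(1/14440)) = 6 - (-1097/10 + 9017/14440) = 6 - 1*(-1575051/14440) = 6 + 1575051/14440 = 1661691/14440 ≈ 115.08)
(b(1/(-114), -134) + h) + N = (-134 - 26550) + 1661691/14440 = -26684 + 1661691/14440 = -383655269/14440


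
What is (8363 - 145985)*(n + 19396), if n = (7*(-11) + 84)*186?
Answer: -2848500156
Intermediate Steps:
n = 1302 (n = (-77 + 84)*186 = 7*186 = 1302)
(8363 - 145985)*(n + 19396) = (8363 - 145985)*(1302 + 19396) = -137622*20698 = -2848500156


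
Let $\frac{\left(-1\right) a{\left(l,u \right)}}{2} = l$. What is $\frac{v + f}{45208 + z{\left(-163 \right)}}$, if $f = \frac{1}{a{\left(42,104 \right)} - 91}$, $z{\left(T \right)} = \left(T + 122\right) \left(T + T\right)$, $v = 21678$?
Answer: $\frac{3793649}{10250450} \approx 0.3701$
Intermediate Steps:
$a{\left(l,u \right)} = - 2 l$
$z{\left(T \right)} = 2 T \left(122 + T\right)$ ($z{\left(T \right)} = \left(122 + T\right) 2 T = 2 T \left(122 + T\right)$)
$f = - \frac{1}{175}$ ($f = \frac{1}{\left(-2\right) 42 - 91} = \frac{1}{-84 - 91} = \frac{1}{-175} = - \frac{1}{175} \approx -0.0057143$)
$\frac{v + f}{45208 + z{\left(-163 \right)}} = \frac{21678 - \frac{1}{175}}{45208 + 2 \left(-163\right) \left(122 - 163\right)} = \frac{3793649}{175 \left(45208 + 2 \left(-163\right) \left(-41\right)\right)} = \frac{3793649}{175 \left(45208 + 13366\right)} = \frac{3793649}{175 \cdot 58574} = \frac{3793649}{175} \cdot \frac{1}{58574} = \frac{3793649}{10250450}$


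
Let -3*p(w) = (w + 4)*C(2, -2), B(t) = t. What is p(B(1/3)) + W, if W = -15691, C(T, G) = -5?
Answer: -141154/9 ≈ -15684.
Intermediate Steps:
p(w) = 20/3 + 5*w/3 (p(w) = -(w + 4)*(-5)/3 = -(4 + w)*(-5)/3 = -(-20 - 5*w)/3 = 20/3 + 5*w/3)
p(B(1/3)) + W = (20/3 + (5/3)/3) - 15691 = (20/3 + (5/3)*(⅓)) - 15691 = (20/3 + 5/9) - 15691 = 65/9 - 15691 = -141154/9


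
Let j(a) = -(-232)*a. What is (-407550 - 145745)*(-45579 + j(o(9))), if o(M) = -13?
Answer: 26887370525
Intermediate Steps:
j(a) = 232*a
(-407550 - 145745)*(-45579 + j(o(9))) = (-407550 - 145745)*(-45579 + 232*(-13)) = -553295*(-45579 - 3016) = -553295*(-48595) = 26887370525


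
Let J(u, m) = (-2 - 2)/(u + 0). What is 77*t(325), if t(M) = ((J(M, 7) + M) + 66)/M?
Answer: 9784467/105625 ≈ 92.634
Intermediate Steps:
J(u, m) = -4/u
t(M) = (66 + M - 4/M)/M (t(M) = ((-4/M + M) + 66)/M = ((M - 4/M) + 66)/M = (66 + M - 4/M)/M)
77*t(325) = 77*((-4 + 325*(66 + 325))/325²) = 77*((-4 + 325*391)/105625) = 77*((-4 + 127075)/105625) = 77*((1/105625)*127071) = 77*(127071/105625) = 9784467/105625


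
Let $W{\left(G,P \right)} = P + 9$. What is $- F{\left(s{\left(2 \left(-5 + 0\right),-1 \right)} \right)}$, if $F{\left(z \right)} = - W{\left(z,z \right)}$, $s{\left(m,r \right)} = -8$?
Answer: $1$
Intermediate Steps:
$W{\left(G,P \right)} = 9 + P$
$F{\left(z \right)} = -9 - z$ ($F{\left(z \right)} = - (9 + z) = -9 - z$)
$- F{\left(s{\left(2 \left(-5 + 0\right),-1 \right)} \right)} = - (-9 - -8) = - (-9 + 8) = \left(-1\right) \left(-1\right) = 1$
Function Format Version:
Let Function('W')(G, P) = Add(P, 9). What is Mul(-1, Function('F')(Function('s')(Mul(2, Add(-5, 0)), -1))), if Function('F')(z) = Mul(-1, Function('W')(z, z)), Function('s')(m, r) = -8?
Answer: 1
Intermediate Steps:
Function('W')(G, P) = Add(9, P)
Function('F')(z) = Add(-9, Mul(-1, z)) (Function('F')(z) = Mul(-1, Add(9, z)) = Add(-9, Mul(-1, z)))
Mul(-1, Function('F')(Function('s')(Mul(2, Add(-5, 0)), -1))) = Mul(-1, Add(-9, Mul(-1, -8))) = Mul(-1, Add(-9, 8)) = Mul(-1, -1) = 1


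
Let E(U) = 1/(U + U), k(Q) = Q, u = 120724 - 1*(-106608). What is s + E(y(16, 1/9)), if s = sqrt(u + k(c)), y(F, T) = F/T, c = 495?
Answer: 1/288 + sqrt(227827) ≈ 477.32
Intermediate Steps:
u = 227332 (u = 120724 + 106608 = 227332)
s = sqrt(227827) (s = sqrt(227332 + 495) = sqrt(227827) ≈ 477.31)
E(U) = 1/(2*U)
s + E(y(16, 1/9)) = sqrt(227827) + 1/(2*((16/(1/9)))) = sqrt(227827) + 1/(2*((16*9))) = sqrt(227827) + (1/2)/144 = sqrt(227827) + (1/2)*(1/144) = sqrt(227827) + 1/288 = 1/288 + sqrt(227827)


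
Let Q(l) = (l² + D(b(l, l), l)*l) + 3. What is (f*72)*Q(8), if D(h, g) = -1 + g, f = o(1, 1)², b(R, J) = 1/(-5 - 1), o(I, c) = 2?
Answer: 35424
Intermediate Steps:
b(R, J) = -⅙ (b(R, J) = 1/(-6) = -⅙)
f = 4 (f = 2² = 4)
Q(l) = 3 + l² + l*(-1 + l) (Q(l) = (l² + (-1 + l)*l) + 3 = (l² + l*(-1 + l)) + 3 = 3 + l² + l*(-1 + l))
(f*72)*Q(8) = (4*72)*(3 - 1*8 + 2*8²) = 288*(3 - 8 + 2*64) = 288*(3 - 8 + 128) = 288*123 = 35424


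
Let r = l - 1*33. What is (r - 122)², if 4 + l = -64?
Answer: 49729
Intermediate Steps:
l = -68 (l = -4 - 64 = -68)
r = -101 (r = -68 - 1*33 = -68 - 33 = -101)
(r - 122)² = (-101 - 122)² = (-223)² = 49729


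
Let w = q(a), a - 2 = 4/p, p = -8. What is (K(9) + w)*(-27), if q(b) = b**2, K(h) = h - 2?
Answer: -999/4 ≈ -249.75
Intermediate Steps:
K(h) = -2 + h
a = 3/2 (a = 2 + 4/(-8) = 2 + 4*(-1/8) = 2 - 1/2 = 3/2 ≈ 1.5000)
w = 9/4 (w = (3/2)**2 = 9/4 ≈ 2.2500)
(K(9) + w)*(-27) = ((-2 + 9) + 9/4)*(-27) = (7 + 9/4)*(-27) = (37/4)*(-27) = -999/4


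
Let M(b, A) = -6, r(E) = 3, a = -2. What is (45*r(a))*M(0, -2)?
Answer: -810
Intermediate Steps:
(45*r(a))*M(0, -2) = (45*3)*(-6) = 135*(-6) = -810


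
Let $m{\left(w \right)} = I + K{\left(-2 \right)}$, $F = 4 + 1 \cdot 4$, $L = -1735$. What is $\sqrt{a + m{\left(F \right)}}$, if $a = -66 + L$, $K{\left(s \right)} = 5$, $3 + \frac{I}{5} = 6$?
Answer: $i \sqrt{1781} \approx 42.202 i$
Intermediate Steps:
$I = 15$ ($I = -15 + 5 \cdot 6 = -15 + 30 = 15$)
$F = 8$ ($F = 4 + 4 = 8$)
$a = -1801$ ($a = -66 - 1735 = -1801$)
$m{\left(w \right)} = 20$ ($m{\left(w \right)} = 15 + 5 = 20$)
$\sqrt{a + m{\left(F \right)}} = \sqrt{-1801 + 20} = \sqrt{-1781} = i \sqrt{1781}$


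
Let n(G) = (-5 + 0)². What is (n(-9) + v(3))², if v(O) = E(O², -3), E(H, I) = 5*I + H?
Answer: 361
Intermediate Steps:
E(H, I) = H + 5*I
n(G) = 25 (n(G) = (-5)² = 25)
v(O) = -15 + O² (v(O) = O² + 5*(-3) = O² - 15 = -15 + O²)
(n(-9) + v(3))² = (25 + (-15 + 3²))² = (25 + (-15 + 9))² = (25 - 6)² = 19² = 361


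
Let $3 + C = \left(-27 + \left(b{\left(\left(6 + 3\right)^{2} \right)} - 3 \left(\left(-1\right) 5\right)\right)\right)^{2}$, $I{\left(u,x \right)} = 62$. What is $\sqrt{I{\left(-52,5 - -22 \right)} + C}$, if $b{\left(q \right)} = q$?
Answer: $2 \sqrt{1205} \approx 69.426$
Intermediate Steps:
$C = 4758$ ($C = -3 + \left(-27 - \left(- \left(6 + 3\right)^{2} + 3 \left(-1\right) 5\right)\right)^{2} = -3 + \left(-27 - \left(-15 - 9^{2}\right)\right)^{2} = -3 + \left(-27 + \left(81 + 15\right)\right)^{2} = -3 + \left(-27 + 96\right)^{2} = -3 + 69^{2} = -3 + 4761 = 4758$)
$\sqrt{I{\left(-52,5 - -22 \right)} + C} = \sqrt{62 + 4758} = \sqrt{4820} = 2 \sqrt{1205}$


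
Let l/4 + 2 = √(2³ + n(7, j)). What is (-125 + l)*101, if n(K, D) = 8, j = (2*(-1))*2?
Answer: -11817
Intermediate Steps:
j = -4 (j = -2*2 = -4)
l = 8 (l = -8 + 4*√(2³ + 8) = -8 + 4*√(8 + 8) = -8 + 4*√16 = -8 + 4*4 = -8 + 16 = 8)
(-125 + l)*101 = (-125 + 8)*101 = -117*101 = -11817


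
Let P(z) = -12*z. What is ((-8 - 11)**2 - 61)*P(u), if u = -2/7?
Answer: 7200/7 ≈ 1028.6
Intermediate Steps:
u = -2/7 (u = -2*1/7 = -2/7 ≈ -0.28571)
((-8 - 11)**2 - 61)*P(u) = ((-8 - 11)**2 - 61)*(-12*(-2/7)) = ((-19)**2 - 61)*(24/7) = (361 - 61)*(24/7) = 300*(24/7) = 7200/7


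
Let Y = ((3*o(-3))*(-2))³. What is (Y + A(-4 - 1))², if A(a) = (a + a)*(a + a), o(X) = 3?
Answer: 32855824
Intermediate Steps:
A(a) = 4*a² (A(a) = (2*a)*(2*a) = 4*a²)
Y = -5832 (Y = ((3*3)*(-2))³ = (9*(-2))³ = (-18)³ = -5832)
(Y + A(-4 - 1))² = (-5832 + 4*(-4 - 1)²)² = (-5832 + 4*(-5)²)² = (-5832 + 4*25)² = (-5832 + 100)² = (-5732)² = 32855824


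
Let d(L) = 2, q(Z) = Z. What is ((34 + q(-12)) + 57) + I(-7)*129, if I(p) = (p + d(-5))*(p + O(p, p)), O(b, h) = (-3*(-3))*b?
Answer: 45229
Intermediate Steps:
O(b, h) = 9*b
I(p) = 10*p*(2 + p) (I(p) = (p + 2)*(p + 9*p) = (2 + p)*(10*p) = 10*p*(2 + p))
((34 + q(-12)) + 57) + I(-7)*129 = ((34 - 12) + 57) + (10*(-7)*(2 - 7))*129 = (22 + 57) + (10*(-7)*(-5))*129 = 79 + 350*129 = 79 + 45150 = 45229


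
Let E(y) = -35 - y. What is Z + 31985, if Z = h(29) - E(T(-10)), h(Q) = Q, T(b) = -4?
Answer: 32045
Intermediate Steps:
Z = 60 (Z = 29 - (-35 - 1*(-4)) = 29 - (-35 + 4) = 29 - 1*(-31) = 29 + 31 = 60)
Z + 31985 = 60 + 31985 = 32045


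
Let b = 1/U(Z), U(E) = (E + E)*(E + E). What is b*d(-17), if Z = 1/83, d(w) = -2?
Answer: -6889/2 ≈ -3444.5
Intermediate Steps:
Z = 1/83 ≈ 0.012048
U(E) = 4*E² (U(E) = (2*E)*(2*E) = 4*E²)
b = 6889/4 (b = 1/(4*(1/83)²) = 1/(4*(1/6889)) = 1/(4/6889) = 6889/4 ≈ 1722.3)
b*d(-17) = (6889/4)*(-2) = -6889/2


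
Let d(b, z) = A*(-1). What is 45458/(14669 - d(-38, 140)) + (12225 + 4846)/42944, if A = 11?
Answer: 275343829/78802240 ≈ 3.4941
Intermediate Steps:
d(b, z) = -11 (d(b, z) = 11*(-1) = -11)
45458/(14669 - d(-38, 140)) + (12225 + 4846)/42944 = 45458/(14669 - 1*(-11)) + (12225 + 4846)/42944 = 45458/(14669 + 11) + 17071*(1/42944) = 45458/14680 + 17071/42944 = 45458*(1/14680) + 17071/42944 = 22729/7340 + 17071/42944 = 275343829/78802240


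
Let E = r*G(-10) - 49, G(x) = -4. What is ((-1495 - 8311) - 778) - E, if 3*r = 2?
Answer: -31597/3 ≈ -10532.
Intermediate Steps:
r = ⅔ (r = (⅓)*2 = ⅔ ≈ 0.66667)
E = -155/3 (E = (⅔)*(-4) - 49 = -8/3 - 49 = -155/3 ≈ -51.667)
((-1495 - 8311) - 778) - E = ((-1495 - 8311) - 778) - 1*(-155/3) = (-9806 - 778) + 155/3 = -10584 + 155/3 = -31597/3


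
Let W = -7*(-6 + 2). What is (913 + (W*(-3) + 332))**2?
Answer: 1347921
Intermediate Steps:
W = 28 (W = -7*(-4) = 28)
(913 + (W*(-3) + 332))**2 = (913 + (28*(-3) + 332))**2 = (913 + (-84 + 332))**2 = (913 + 248)**2 = 1161**2 = 1347921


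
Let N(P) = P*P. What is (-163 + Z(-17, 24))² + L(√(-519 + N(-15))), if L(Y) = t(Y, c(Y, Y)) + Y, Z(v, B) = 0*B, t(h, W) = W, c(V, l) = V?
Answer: 26569 + 14*I*√6 ≈ 26569.0 + 34.293*I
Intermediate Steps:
Z(v, B) = 0
N(P) = P²
L(Y) = 2*Y (L(Y) = Y + Y = 2*Y)
(-163 + Z(-17, 24))² + L(√(-519 + N(-15))) = (-163 + 0)² + 2*√(-519 + (-15)²) = (-163)² + 2*√(-519 + 225) = 26569 + 2*√(-294) = 26569 + 2*(7*I*√6) = 26569 + 14*I*√6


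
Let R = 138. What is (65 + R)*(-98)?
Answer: -19894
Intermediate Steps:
(65 + R)*(-98) = (65 + 138)*(-98) = 203*(-98) = -19894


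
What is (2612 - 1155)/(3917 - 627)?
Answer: 31/70 ≈ 0.44286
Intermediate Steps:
(2612 - 1155)/(3917 - 627) = 1457/3290 = 1457*(1/3290) = 31/70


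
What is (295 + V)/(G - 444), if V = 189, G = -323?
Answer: -484/767 ≈ -0.63103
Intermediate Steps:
(295 + V)/(G - 444) = (295 + 189)/(-323 - 444) = 484/(-767) = 484*(-1/767) = -484/767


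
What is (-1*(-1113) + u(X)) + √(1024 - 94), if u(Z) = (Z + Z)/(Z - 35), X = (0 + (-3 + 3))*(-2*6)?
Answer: 1113 + √930 ≈ 1143.5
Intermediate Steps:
X = 0 (X = (0 + 0)*(-12) = 0*(-12) = 0)
u(Z) = 2*Z/(-35 + Z) (u(Z) = (2*Z)/(-35 + Z) = 2*Z/(-35 + Z))
(-1*(-1113) + u(X)) + √(1024 - 94) = (-1*(-1113) + 2*0/(-35 + 0)) + √(1024 - 94) = (1113 + 2*0/(-35)) + √930 = (1113 + 2*0*(-1/35)) + √930 = (1113 + 0) + √930 = 1113 + √930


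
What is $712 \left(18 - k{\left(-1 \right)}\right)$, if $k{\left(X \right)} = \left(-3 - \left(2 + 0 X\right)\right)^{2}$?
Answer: $-4984$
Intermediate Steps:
$k{\left(X \right)} = 25$ ($k{\left(X \right)} = \left(-3 + \left(0 - 2\right)\right)^{2} = \left(-3 - 2\right)^{2} = \left(-5\right)^{2} = 25$)
$712 \left(18 - k{\left(-1 \right)}\right) = 712 \left(18 - 25\right) = 712 \left(-7\right) = -4984$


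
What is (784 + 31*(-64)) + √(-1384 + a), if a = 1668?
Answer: -1200 + 2*√71 ≈ -1183.1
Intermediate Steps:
(784 + 31*(-64)) + √(-1384 + a) = (784 + 31*(-64)) + √(-1384 + 1668) = (784 - 1984) + √284 = -1200 + 2*√71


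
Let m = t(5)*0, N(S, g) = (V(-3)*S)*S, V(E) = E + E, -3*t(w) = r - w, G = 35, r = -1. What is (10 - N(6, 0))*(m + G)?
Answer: 7910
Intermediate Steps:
t(w) = ⅓ + w/3 (t(w) = -(-1 - w)/3 = ⅓ + w/3)
V(E) = 2*E
N(S, g) = -6*S² (N(S, g) = ((2*(-3))*S)*S = (-6*S)*S = -6*S²)
m = 0 (m = (⅓ + (⅓)*5)*0 = (⅓ + 5/3)*0 = 2*0 = 0)
(10 - N(6, 0))*(m + G) = (10 - (-6)*6²)*(0 + 35) = (10 - (-6)*36)*35 = (10 - 1*(-216))*35 = (10 + 216)*35 = 226*35 = 7910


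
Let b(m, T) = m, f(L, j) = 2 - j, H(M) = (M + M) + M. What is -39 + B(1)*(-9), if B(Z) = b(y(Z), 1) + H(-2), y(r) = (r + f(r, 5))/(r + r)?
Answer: 24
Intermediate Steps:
H(M) = 3*M (H(M) = 2*M + M = 3*M)
y(r) = (-3 + r)/(2*r) (y(r) = (r + (2 - 1*5))/(r + r) = (r + (2 - 5))/((2*r)) = (r - 3)*(1/(2*r)) = (-3 + r)*(1/(2*r)) = (-3 + r)/(2*r))
B(Z) = -6 + (-3 + Z)/(2*Z) (B(Z) = (-3 + Z)/(2*Z) + 3*(-2) = (-3 + Z)/(2*Z) - 6 = -6 + (-3 + Z)/(2*Z))
-39 + B(1)*(-9) = -39 + ((½)*(-3 - 11*1)/1)*(-9) = -39 + ((½)*1*(-3 - 11))*(-9) = -39 + ((½)*1*(-14))*(-9) = -39 - 7*(-9) = -39 + 63 = 24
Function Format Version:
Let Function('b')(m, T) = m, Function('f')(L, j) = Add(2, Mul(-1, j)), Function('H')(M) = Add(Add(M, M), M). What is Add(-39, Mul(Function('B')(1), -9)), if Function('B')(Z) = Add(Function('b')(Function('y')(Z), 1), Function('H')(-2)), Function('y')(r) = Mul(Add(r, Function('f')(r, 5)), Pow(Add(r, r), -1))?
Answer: 24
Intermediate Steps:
Function('H')(M) = Mul(3, M) (Function('H')(M) = Add(Mul(2, M), M) = Mul(3, M))
Function('y')(r) = Mul(Rational(1, 2), Pow(r, -1), Add(-3, r)) (Function('y')(r) = Mul(Add(r, Add(2, Mul(-1, 5))), Pow(Add(r, r), -1)) = Mul(Add(r, Add(2, -5)), Pow(Mul(2, r), -1)) = Mul(Add(r, -3), Mul(Rational(1, 2), Pow(r, -1))) = Mul(Add(-3, r), Mul(Rational(1, 2), Pow(r, -1))) = Mul(Rational(1, 2), Pow(r, -1), Add(-3, r)))
Function('B')(Z) = Add(-6, Mul(Rational(1, 2), Pow(Z, -1), Add(-3, Z))) (Function('B')(Z) = Add(Mul(Rational(1, 2), Pow(Z, -1), Add(-3, Z)), Mul(3, -2)) = Add(Mul(Rational(1, 2), Pow(Z, -1), Add(-3, Z)), -6) = Add(-6, Mul(Rational(1, 2), Pow(Z, -1), Add(-3, Z))))
Add(-39, Mul(Function('B')(1), -9)) = Add(-39, Mul(Mul(Rational(1, 2), Pow(1, -1), Add(-3, Mul(-11, 1))), -9)) = Add(-39, Mul(Mul(Rational(1, 2), 1, Add(-3, -11)), -9)) = Add(-39, Mul(Mul(Rational(1, 2), 1, -14), -9)) = Add(-39, Mul(-7, -9)) = Add(-39, 63) = 24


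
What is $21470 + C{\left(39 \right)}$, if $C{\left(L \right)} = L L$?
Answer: $22991$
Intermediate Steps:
$C{\left(L \right)} = L^{2}$
$21470 + C{\left(39 \right)} = 21470 + 39^{2} = 21470 + 1521 = 22991$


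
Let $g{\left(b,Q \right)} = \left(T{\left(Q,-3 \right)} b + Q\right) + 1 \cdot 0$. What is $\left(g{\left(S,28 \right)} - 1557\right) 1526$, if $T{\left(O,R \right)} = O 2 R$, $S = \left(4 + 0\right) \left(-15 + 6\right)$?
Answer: $6895994$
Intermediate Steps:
$S = -36$ ($S = 4 \left(-9\right) = -36$)
$T{\left(O,R \right)} = 2 O R$
$g{\left(b,Q \right)} = Q - 6 Q b$ ($g{\left(b,Q \right)} = \left(2 Q \left(-3\right) b + Q\right) + 1 \cdot 0 = \left(- 6 Q b + Q\right) + 0 = \left(Q - 6 Q b\right) + 0 = Q - 6 Q b$)
$\left(g{\left(S,28 \right)} - 1557\right) 1526 = \left(28 \left(1 - -216\right) - 1557\right) 1526 = \left(28 \left(1 + 216\right) - 1557\right) 1526 = \left(28 \cdot 217 - 1557\right) 1526 = \left(6076 - 1557\right) 1526 = 4519 \cdot 1526 = 6895994$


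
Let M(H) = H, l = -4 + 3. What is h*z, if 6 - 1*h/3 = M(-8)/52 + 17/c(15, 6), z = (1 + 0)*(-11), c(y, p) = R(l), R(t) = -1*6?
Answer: -7711/26 ≈ -296.58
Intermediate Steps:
l = -1
R(t) = -6
c(y, p) = -6
z = -11 (z = 1*(-11) = -11)
h = 701/26 (h = 18 - 3*(-8/52 + 17/(-6)) = 18 - 3*(-8*1/52 + 17*(-1/6)) = 18 - 3*(-2/13 - 17/6) = 18 - 3*(-233/78) = 18 + 233/26 = 701/26 ≈ 26.962)
h*z = (701/26)*(-11) = -7711/26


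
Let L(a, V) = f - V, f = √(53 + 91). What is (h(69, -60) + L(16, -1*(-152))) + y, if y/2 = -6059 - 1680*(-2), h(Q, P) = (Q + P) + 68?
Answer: -5461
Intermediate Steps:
f = 12 (f = √144 = 12)
L(a, V) = 12 - V
h(Q, P) = 68 + P + Q (h(Q, P) = (P + Q) + 68 = 68 + P + Q)
y = -5398 (y = 2*(-6059 - 1680*(-2)) = 2*(-6059 + 3360) = 2*(-2699) = -5398)
(h(69, -60) + L(16, -1*(-152))) + y = ((68 - 60 + 69) + (12 - (-1)*(-152))) - 5398 = (77 + (12 - 1*152)) - 5398 = (77 + (12 - 152)) - 5398 = (77 - 140) - 5398 = -63 - 5398 = -5461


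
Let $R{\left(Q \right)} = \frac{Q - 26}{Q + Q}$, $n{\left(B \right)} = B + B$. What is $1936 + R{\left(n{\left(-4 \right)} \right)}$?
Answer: $\frac{15505}{8} \approx 1938.1$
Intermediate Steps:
$n{\left(B \right)} = 2 B$
$R{\left(Q \right)} = \frac{-26 + Q}{2 Q}$
$1936 + R{\left(n{\left(-4 \right)} \right)} = 1936 + \frac{-26 + 2 \left(-4\right)}{2 \cdot 2 \left(-4\right)} = 1936 + \frac{-26 - 8}{2 \left(-8\right)} = 1936 + \frac{1}{2} \left(- \frac{1}{8}\right) \left(-34\right) = 1936 + \frac{17}{8} = \frac{15505}{8}$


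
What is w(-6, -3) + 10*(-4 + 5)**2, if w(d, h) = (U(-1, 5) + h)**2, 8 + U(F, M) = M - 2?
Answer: 74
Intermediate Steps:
U(F, M) = -10 + M (U(F, M) = -8 + (M - 2) = -8 + (-2 + M) = -10 + M)
w(d, h) = (-5 + h)**2 (w(d, h) = ((-10 + 5) + h)**2 = (-5 + h)**2)
w(-6, -3) + 10*(-4 + 5)**2 = (-5 - 3)**2 + 10*(-4 + 5)**2 = (-8)**2 + 10*1**2 = 64 + 10*1 = 64 + 10 = 74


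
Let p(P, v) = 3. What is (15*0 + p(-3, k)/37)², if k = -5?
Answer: 9/1369 ≈ 0.0065741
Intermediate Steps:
(15*0 + p(-3, k)/37)² = (15*0 + 3/37)² = (0 + 3*(1/37))² = (0 + 3/37)² = (3/37)² = 9/1369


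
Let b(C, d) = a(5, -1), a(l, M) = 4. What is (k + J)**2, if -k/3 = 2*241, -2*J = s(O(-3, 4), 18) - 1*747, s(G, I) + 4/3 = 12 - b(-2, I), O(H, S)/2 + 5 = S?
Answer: 41667025/36 ≈ 1.1574e+6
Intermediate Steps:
O(H, S) = -10 + 2*S
b(C, d) = 4
s(G, I) = 20/3 (s(G, I) = -4/3 + (12 - 1*4) = -4/3 + (12 - 4) = -4/3 + 8 = 20/3)
J = 2221/6 (J = -(20/3 - 1*747)/2 = -(20/3 - 747)/2 = -1/2*(-2221/3) = 2221/6 ≈ 370.17)
k = -1446 (k = -6*241 = -3*482 = -1446)
(k + J)**2 = (-1446 + 2221/6)**2 = (-6455/6)**2 = 41667025/36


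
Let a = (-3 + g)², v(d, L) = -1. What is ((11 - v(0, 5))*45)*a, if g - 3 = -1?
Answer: 540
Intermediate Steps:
g = 2 (g = 3 - 1 = 2)
a = 1 (a = (-3 + 2)² = (-1)² = 1)
((11 - v(0, 5))*45)*a = ((11 - 1*(-1))*45)*1 = ((11 + 1)*45)*1 = (12*45)*1 = 540*1 = 540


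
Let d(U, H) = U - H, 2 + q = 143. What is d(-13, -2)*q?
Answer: -1551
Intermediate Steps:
q = 141 (q = -2 + 143 = 141)
d(-13, -2)*q = (-13 - 1*(-2))*141 = (-13 + 2)*141 = -11*141 = -1551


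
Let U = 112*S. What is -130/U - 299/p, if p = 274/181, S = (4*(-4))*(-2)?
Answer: -48499529/245504 ≈ -197.55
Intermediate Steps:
S = 32 (S = -16*(-2) = 32)
U = 3584 (U = 112*32 = 3584)
p = 274/181 (p = 274*(1/181) = 274/181 ≈ 1.5138)
-130/U - 299/p = -130/3584 - 299/274/181 = -130*1/3584 - 299*181/274 = -65/1792 - 54119/274 = -48499529/245504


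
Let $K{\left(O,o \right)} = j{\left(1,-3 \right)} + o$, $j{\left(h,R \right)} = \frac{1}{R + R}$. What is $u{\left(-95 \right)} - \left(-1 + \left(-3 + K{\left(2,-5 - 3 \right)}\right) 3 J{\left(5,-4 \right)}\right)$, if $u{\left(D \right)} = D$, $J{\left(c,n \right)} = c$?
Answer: $\frac{147}{2} \approx 73.5$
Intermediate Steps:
$j{\left(h,R \right)} = \frac{1}{2 R}$
$K{\left(O,o \right)} = - \frac{1}{6} + o$ ($K{\left(O,o \right)} = \frac{1}{2 \left(-3\right)} + o = \frac{1}{2} \left(- \frac{1}{3}\right) + o = - \frac{1}{6} + o$)
$u{\left(-95 \right)} - \left(-1 + \left(-3 + K{\left(2,-5 - 3 \right)}\right) 3 J{\left(5,-4 \right)}\right) = -95 - \left(-1 + \left(-3 - \frac{49}{6}\right) 3 \cdot 5\right) = -95 - \left(-1 + \left(- \frac{67}{6}\right) 3 \cdot 5\right) = -95 - \left(-1 - \frac{335}{2}\right) = -95 - - \frac{337}{2} = -95 + \frac{337}{2} = \frac{147}{2}$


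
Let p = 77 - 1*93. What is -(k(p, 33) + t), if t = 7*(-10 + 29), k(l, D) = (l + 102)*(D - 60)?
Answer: 2189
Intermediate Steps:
p = -16 (p = 77 - 93 = -16)
k(l, D) = (-60 + D)*(102 + l) (k(l, D) = (102 + l)*(-60 + D) = (-60 + D)*(102 + l))
t = 133 (t = 7*19 = 133)
-(k(p, 33) + t) = -((-6120 - 60*(-16) + 102*33 + 33*(-16)) + 133) = -((-6120 + 960 + 3366 - 528) + 133) = -(-2322 + 133) = -1*(-2189) = 2189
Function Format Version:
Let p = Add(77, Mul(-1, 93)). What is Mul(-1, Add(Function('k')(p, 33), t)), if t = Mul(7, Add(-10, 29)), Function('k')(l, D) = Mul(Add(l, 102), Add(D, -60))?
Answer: 2189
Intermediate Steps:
p = -16 (p = Add(77, -93) = -16)
Function('k')(l, D) = Mul(Add(-60, D), Add(102, l)) (Function('k')(l, D) = Mul(Add(102, l), Add(-60, D)) = Mul(Add(-60, D), Add(102, l)))
t = 133 (t = Mul(7, 19) = 133)
Mul(-1, Add(Function('k')(p, 33), t)) = Mul(-1, Add(Add(-6120, Mul(-60, -16), Mul(102, 33), Mul(33, -16)), 133)) = Mul(-1, Add(Add(-6120, 960, 3366, -528), 133)) = Mul(-1, Add(-2322, 133)) = Mul(-1, -2189) = 2189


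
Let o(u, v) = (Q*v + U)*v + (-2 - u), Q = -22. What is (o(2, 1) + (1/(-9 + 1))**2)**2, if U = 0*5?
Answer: 2765569/4096 ≈ 675.19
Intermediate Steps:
U = 0
o(u, v) = -2 - u - 22*v**2 (o(u, v) = (-22*v + 0)*v + (-2 - u) = (-22*v)*v + (-2 - u) = -22*v**2 + (-2 - u) = -2 - u - 22*v**2)
(o(2, 1) + (1/(-9 + 1))**2)**2 = ((-2 - 1*2 - 22*1**2) + (1/(-9 + 1))**2)**2 = ((-2 - 2 - 22*1) + (1/(-8))**2)**2 = ((-2 - 2 - 22) + (-1/8)**2)**2 = (-26 + 1/64)**2 = (-1663/64)**2 = 2765569/4096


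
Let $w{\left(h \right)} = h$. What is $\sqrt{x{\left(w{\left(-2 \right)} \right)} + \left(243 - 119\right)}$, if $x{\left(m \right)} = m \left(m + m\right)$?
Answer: $2 \sqrt{33} \approx 11.489$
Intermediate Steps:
$x{\left(m \right)} = 2 m^{2}$ ($x{\left(m \right)} = m 2 m = 2 m^{2}$)
$\sqrt{x{\left(w{\left(-2 \right)} \right)} + \left(243 - 119\right)} = \sqrt{2 \left(-2\right)^{2} + \left(243 - 119\right)} = \sqrt{2 \cdot 4 + \left(243 - 119\right)} = \sqrt{8 + 124} = \sqrt{132} = 2 \sqrt{33}$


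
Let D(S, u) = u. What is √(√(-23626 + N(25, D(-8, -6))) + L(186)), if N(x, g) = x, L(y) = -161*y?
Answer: √(-29946 + I*√23601) ≈ 0.4439 + 173.05*I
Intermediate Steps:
√(√(-23626 + N(25, D(-8, -6))) + L(186)) = √(√(-23626 + 25) - 161*186) = √(√(-23601) - 29946) = √(I*√23601 - 29946) = √(-29946 + I*√23601)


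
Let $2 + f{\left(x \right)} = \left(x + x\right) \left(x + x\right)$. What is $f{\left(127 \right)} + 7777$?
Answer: $72291$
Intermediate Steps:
$f{\left(x \right)} = -2 + 4 x^{2}$ ($f{\left(x \right)} = -2 + \left(x + x\right) \left(x + x\right) = -2 + 2 x 2 x = -2 + 4 x^{2}$)
$f{\left(127 \right)} + 7777 = \left(-2 + 4 \cdot 127^{2}\right) + 7777 = \left(-2 + 4 \cdot 16129\right) + 7777 = \left(-2 + 64516\right) + 7777 = 64514 + 7777 = 72291$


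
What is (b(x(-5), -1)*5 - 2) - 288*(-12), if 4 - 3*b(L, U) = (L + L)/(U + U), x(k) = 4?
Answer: 10402/3 ≈ 3467.3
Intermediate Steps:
b(L, U) = 4/3 - L/(3*U) (b(L, U) = 4/3 - (L + L)/(3*(U + U)) = 4/3 - 2*L/(3*(2*U)) = 4/3 - 2*L*1/(2*U)/3 = 4/3 - L/(3*U))
(b(x(-5), -1)*5 - 2) - 288*(-12) = (((1/3)*(-1*4 + 4*(-1))/(-1))*5 - 2) - 288*(-12) = (((1/3)*(-1)*(-4 - 4))*5 - 2) + 3456 = (((1/3)*(-1)*(-8))*5 - 2) + 3456 = ((8/3)*5 - 2) + 3456 = (40/3 - 2) + 3456 = 34/3 + 3456 = 10402/3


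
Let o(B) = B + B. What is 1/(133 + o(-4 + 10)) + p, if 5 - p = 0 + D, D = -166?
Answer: 24796/145 ≈ 171.01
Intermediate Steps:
o(B) = 2*B
p = 171 (p = 5 - (0 - 166) = 5 - 1*(-166) = 5 + 166 = 171)
1/(133 + o(-4 + 10)) + p = 1/(133 + 2*(-4 + 10)) + 171 = 1/(133 + 2*6) + 171 = 1/(133 + 12) + 171 = 1/145 + 171 = 24796/145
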